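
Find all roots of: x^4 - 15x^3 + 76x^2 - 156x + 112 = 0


Let p(x) = x^4 - 15x^3 + 76x^2 - 156x + 112. By the rational root theorem (leading coefficient 1), any rational root is an integer divisor of 112: try ±1, ±2, ... in turn.
Test x = 1: value = 18 ≠ 0.
Test x = -1: value = 360 ≠ 0.
Test x = 2: value = 0 ✓, so (x - 2) is a factor.
Synthetic division by (x - 2): bring down 1; 1(2) - 15 = -13; (-13)(2) + 76 = 50; 50(2) - 156 = -56; (-56)(2) + 112 = 0 → quotient x^3 - 13x^2 + 50x - 56, remainder 0.
Continue with the quotient x^3 - 13x^2 + 50x - 56 (candidates must divide 56; re-test x = 2 first in case it repeats).
Test x = 2: value = 0 ✓, so (x - 2) is a factor.
Synthetic division by (x - 2): bring down 1; 1(2) - 13 = -11; (-11)(2) + 50 = 28; 28(2) - 56 = 0 → quotient x^2 - 11x + 28, remainder 0.
Solve the quadratic x^2 - 11x + 28 = 0: discriminant = (-11)^2 - 4(1)(28) = 121 - 112 = 9.
sqrt(9) = 3, so x = (11 ± 3)/2: x = 7 or x = 4.
Collecting all roots found:

x = 2 (multiplicity 2), x = 4, x = 7


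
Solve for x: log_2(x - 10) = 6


Convert to exponential form: x - 10 = 2^6 = 64
x = 64 + 10 = 74
Check: log_2(74 - 10) = log_2(64) = log_2(64) = 6 ✓

x = 74


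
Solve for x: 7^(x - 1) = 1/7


Express both sides with the same base.
1/7 = 7^(-1)
Since the bases match, equate exponents: x - 1 = -1
So x = -1 - (-1) = 0

x = 0


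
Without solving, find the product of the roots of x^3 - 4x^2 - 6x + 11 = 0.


By Vieta's formulas for x^3 + bx^2 + cx + d = 0:
  r1 + r2 + r3 = -b/a = 4
  r1*r2 + r1*r3 + r2*r3 = c/a = -6
  r1*r2*r3 = -d/a = -11


Product = -11


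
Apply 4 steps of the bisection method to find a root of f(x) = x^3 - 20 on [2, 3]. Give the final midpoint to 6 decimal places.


f(x) = x^3 - 20
f(2) = -12 < 0
f(3) = 7 > 0

Step 1: midpoint = (2.000000 + 3.000000)/2 = 2.500000
  f(2.500000) = -4.375000
  f(mid) < 0, so root is in [2.500000, 3.000000]

Step 2: midpoint = (2.500000 + 3.000000)/2 = 2.750000
  f(2.750000) = 0.796875
  f(mid) > 0, so root is in [2.500000, 2.750000]

Step 3: midpoint = (2.500000 + 2.750000)/2 = 2.625000
  f(2.625000) = -1.912109
  f(mid) < 0, so root is in [2.625000, 2.750000]

Step 4: midpoint = (2.625000 + 2.750000)/2 = 2.687500
  f(2.687500) = -0.589111
  f(mid) < 0, so root is in [2.687500, 2.750000]

midpoint = 2.687500


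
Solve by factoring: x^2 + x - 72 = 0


We need two numbers that multiply to -72 and add to 1.
Those numbers are -8 and 9 (since (-8) * 9 = -72 and (-8) + 9 = 1).
So x^2 + x - 72 = (x - 8)(x + 9) = 0
Setting each factor to zero: x = 8 or x = -9

x = -9, x = 8


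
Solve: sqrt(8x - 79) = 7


Square both sides: 8x - 79 = 7^2 = 49
8x = 49 + 79 = 128
x = 16
Check: sqrt(8*16 - 79) = sqrt(49) = 7 ✓

x = 16


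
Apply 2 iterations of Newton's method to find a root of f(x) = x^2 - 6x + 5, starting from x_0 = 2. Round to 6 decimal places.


Newton's method: x_(n+1) = x_n - f(x_n)/f'(x_n)
f(x) = x^2 - 6x + 5
f'(x) = 2x - 6

Iteration 1:
  f(2.000000) = -3.000000
  f'(2.000000) = -2.000000
  x_1 = 2.000000 - (-3.000000)/(-2.000000) = 0.500000

Iteration 2:
  f(0.500000) = 2.250000
  f'(0.500000) = -5.000000
  x_2 = 0.500000 - (2.250000)/(-5.000000) = 0.950000

x_2 = 0.950000


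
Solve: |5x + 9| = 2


An absolute value equation |expr| = 2 gives two cases:
Case 1: 5x + 9 = 2
  5x = -7, so x = -7/5
Case 2: 5x + 9 = -2
  5x = -11, so x = -11/5

x = -11/5, x = -7/5


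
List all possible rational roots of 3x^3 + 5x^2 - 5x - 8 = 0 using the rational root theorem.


Rational root theorem: possible roots are ±p/q where:
  p divides the constant term (-8): p ∈ {1, 2, 4, 8}
  q divides the leading coefficient (3): q ∈ {1, 3}

All possible rational roots: -8, -4, -8/3, -2, -4/3, -1, -2/3, -1/3, 1/3, 2/3, 1, 4/3, 2, 8/3, 4, 8

-8, -4, -8/3, -2, -4/3, -1, -2/3, -1/3, 1/3, 2/3, 1, 4/3, 2, 8/3, 4, 8


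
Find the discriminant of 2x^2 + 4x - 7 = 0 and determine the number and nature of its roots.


For ax^2 + bx + c = 0, discriminant D = b^2 - 4ac
Here a = 2, b = 4, c = -7
D = (4)^2 - 4(2)(-7) = 16 + 56 = 72

D = 72 > 0 but not a perfect square
The equation has 2 distinct real irrational roots.

Discriminant = 72, 2 distinct real irrational roots


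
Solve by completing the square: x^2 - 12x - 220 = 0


Start: x^2 - 12x - 220 = 0
Move constant: x^2 - 12x = 220
Half of -12 is -6, squared is 36
Add 36 to both sides: x^2 - 12x + 36 = 256
(x - 6)^2 = 256
x - 6 = ±16
x = 6 + 16 = 22 or x = 6 - 16 = -10

x = -10, x = 22


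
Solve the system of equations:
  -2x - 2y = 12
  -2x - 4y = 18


Using Cramer's rule:
Determinant D = (-2)(-4) - (-2)(-2) = 8 - 4 = 4
Dx = (12)(-4) - (18)(-2) = -48 + 36 = -12
Dy = (-2)(18) - (-2)(12) = -36 + 24 = -12
x = Dx/D = -12/4 = -3
y = Dy/D = -12/4 = -3

x = -3, y = -3


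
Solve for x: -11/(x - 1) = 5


Multiply both sides by (x - 1): -11 = 5(x - 1)
Distribute: -11 = 5x - 5
5x = -11 + 5 = -6
x = -6/5

x = -6/5


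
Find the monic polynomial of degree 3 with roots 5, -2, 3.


A monic polynomial with roots 5, -2, 3 is:
p(x) = (x - 5)(x + 2)(x - 3)
After multiplying by (x - 5): x - 5
After multiplying by (x + 2): x^2 - 3x - 10
After multiplying by (x - 3): x^3 - 6x^2 - x + 30

x^3 - 6x^2 - x + 30


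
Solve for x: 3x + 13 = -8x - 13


Starting with: 3x + 13 = -8x - 13
Move all x terms to left: (3 + 8)x = -13 - 13
Simplify: 11x = -26
Divide both sides by 11: x = -26/11

x = -26/11


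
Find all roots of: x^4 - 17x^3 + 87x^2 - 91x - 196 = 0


Let p(x) = x^4 - 17x^3 + 87x^2 - 91x - 196. By the rational root theorem (leading coefficient 1), any rational root is an integer divisor of 196: try ±1, ±2, ... in turn.
Test x = 1: value = -216 ≠ 0.
Test x = -1: value = 0 ✓, so (x + 1) is a factor.
Synthetic division by (x + 1): bring down 1; 1(-1) - 17 = -18; (-18)(-1) + 87 = 105; 105(-1) - 91 = -196; (-196)(-1) - 196 = 0 → quotient x^3 - 18x^2 + 105x - 196, remainder 0.
Continue with the quotient x^3 - 18x^2 + 105x - 196 (candidates must divide 196; re-test x = -1 first in case it repeats).
Test x = -1: value = -320 ≠ 0.
Test x = 2: value = -50 ≠ 0.
Test x = -2: value = -486 ≠ 0.
Test x = 4: value = 0 ✓, so (x - 4) is a factor.
Synthetic division by (x - 4): bring down 1; 1(4) - 18 = -14; (-14)(4) + 105 = 49; 49(4) - 196 = 0 → quotient x^2 - 14x + 49, remainder 0.
Solve the quadratic x^2 - 14x + 49 = 0: discriminant = (-14)^2 - 4(1)(49) = 196 - 196 = 0.
Discriminant = 0, so a double root: x = 14/2 = 7.
Collecting all roots found:

x = -1, x = 4, x = 7 (multiplicity 2)


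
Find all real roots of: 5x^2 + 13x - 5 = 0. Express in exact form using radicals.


Using the quadratic formula: x = (-b ± sqrt(b^2 - 4ac)) / (2a)
Here a = 5, b = 13, c = -5
Discriminant = b^2 - 4ac = 13^2 - 4(5)(-5) = 169 + 100 = 269
Since discriminant = 269 > 0, there are two real roots.
x = (-13 ± sqrt(269)) / 10
Numerically: x ≈ 0.3401 or x ≈ -2.9401

x = (-13 + sqrt(269)) / 10 or x = (-13 - sqrt(269)) / 10


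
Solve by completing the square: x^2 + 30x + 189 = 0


Start: x^2 + 30x + 189 = 0
Move constant: x^2 + 30x = -189
Half of 30 is 15, squared is 225
Add 225 to both sides: x^2 + 30x + 225 = 36
(x + 15)^2 = 36
x + 15 = ±6
x = -15 + 6 = -9 or x = -15 - 6 = -21

x = -21, x = -9


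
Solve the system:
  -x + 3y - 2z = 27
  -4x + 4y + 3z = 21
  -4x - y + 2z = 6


Using Cramer's rule. Expand each determinant along the first row.
D  = (-1)*[4*2 - 3*(-1)] - 3*[(-4)*2 - 3*(-4)] + (-2)*[(-4)*(-1) - 4*(-4)]
  = (-1)*(11) - 3*(4) + (-2)*(20) = -63
Dx = 27*[4*2 - 3*(-1)] - 3*[21*2 - 3*6] + (-2)*[21*(-1) - 4*6]
  = 27*(11) - 3*(24) + (-2)*(-45) = 315
Dy = (-1)*[21*2 - 3*6] - 27*[(-4)*2 - 3*(-4)] + (-2)*[(-4)*6 - 21*(-4)]
  = (-1)*(24) - 27*(4) + (-2)*(60) = -252
Dz = (-1)*[4*6 - 21*(-1)] - 3*[(-4)*6 - 21*(-4)] + 27*[(-4)*(-1) - 4*(-4)]
  = (-1)*(45) - 3*(60) + 27*(20) = 315
x = Dx/D = 315/-63 = -5, y = Dy/D = -252/-63 = 4, z = Dz/D = 315/-63 = -5
Check eq1: (-1)(-5) + (3)(4) + (-2)(-5) = 27 = 27 ✓
Check eq2: (-4)(-5) + (4)(4) + (3)(-5) = 21 = 21 ✓
Check eq3: (-4)(-5) + (-1)(4) + (2)(-5) = 6 = 6 ✓

x = -5, y = 4, z = -5


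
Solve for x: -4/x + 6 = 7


Subtract 6 from both sides: -4/x = 1
Multiply both sides by x: -4 = 1 * x
Divide by 1: x = -4

x = -4


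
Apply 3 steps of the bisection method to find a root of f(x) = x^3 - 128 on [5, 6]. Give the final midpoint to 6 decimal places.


f(x) = x^3 - 128
f(5) = -3 < 0
f(6) = 88 > 0

Step 1: midpoint = (5.000000 + 6.000000)/2 = 5.500000
  f(5.500000) = 38.375000
  f(mid) > 0, so root is in [5.000000, 5.500000]

Step 2: midpoint = (5.000000 + 5.500000)/2 = 5.250000
  f(5.250000) = 16.703125
  f(mid) > 0, so root is in [5.000000, 5.250000]

Step 3: midpoint = (5.000000 + 5.250000)/2 = 5.125000
  f(5.125000) = 6.611328
  f(mid) > 0, so root is in [5.000000, 5.125000]

midpoint = 5.125000


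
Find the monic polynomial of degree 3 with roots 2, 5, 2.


A monic polynomial with roots 2, 5, 2 is:
p(x) = (x - 2)(x - 5)(x - 2)
After multiplying by (x - 2): x - 2
After multiplying by (x - 5): x^2 - 7x + 10
After multiplying by (x - 2): x^3 - 9x^2 + 24x - 20

x^3 - 9x^2 + 24x - 20


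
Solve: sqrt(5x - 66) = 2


Square both sides: 5x - 66 = 2^2 = 4
5x = 4 + 66 = 70
x = 14
Check: sqrt(5*14 - 66) = sqrt(4) = 2 ✓

x = 14


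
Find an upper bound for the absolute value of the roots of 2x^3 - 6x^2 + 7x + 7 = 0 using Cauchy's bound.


Cauchy's bound: all roots r satisfy |r| <= 1 + max(|a_i/a_n|) for i = 0,...,n-1
where a_n is the leading coefficient.

Coefficients: [2, -6, 7, 7]
Leading coefficient a_n = 2
Ratios |a_i/a_n|: 3, 7/2, 7/2
Maximum ratio: 7/2
Cauchy's bound: |r| <= 1 + 7/2 = 9/2

Upper bound = 9/2


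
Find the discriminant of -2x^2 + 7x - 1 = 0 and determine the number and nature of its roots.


For ax^2 + bx + c = 0, discriminant D = b^2 - 4ac
Here a = -2, b = 7, c = -1
D = (7)^2 - 4(-2)(-1) = 49 - 8 = 41

D = 41 > 0 but not a perfect square
The equation has 2 distinct real irrational roots.

Discriminant = 41, 2 distinct real irrational roots


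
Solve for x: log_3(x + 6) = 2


Convert to exponential form: x + 6 = 3^2 = 9
x = 9 - 6 = 3
Check: log_3(3 + 6) = log_3(9) = log_3(9) = 2 ✓

x = 3


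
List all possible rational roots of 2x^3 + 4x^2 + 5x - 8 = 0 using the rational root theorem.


Rational root theorem: possible roots are ±p/q where:
  p divides the constant term (-8): p ∈ {1, 2, 4, 8}
  q divides the leading coefficient (2): q ∈ {1, 2}

All possible rational roots: -8, -4, -2, -1, -1/2, 1/2, 1, 2, 4, 8

-8, -4, -2, -1, -1/2, 1/2, 1, 2, 4, 8


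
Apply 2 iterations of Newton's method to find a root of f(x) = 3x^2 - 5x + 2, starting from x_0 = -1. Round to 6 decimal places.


Newton's method: x_(n+1) = x_n - f(x_n)/f'(x_n)
f(x) = 3x^2 - 5x + 2
f'(x) = 6x - 5

Iteration 1:
  f(-1.000000) = 10.000000
  f'(-1.000000) = -11.000000
  x_1 = -1.000000 - (10.000000)/(-11.000000) = -0.090909

Iteration 2:
  f(-0.090909) = 2.479339
  f'(-0.090909) = -5.545455
  x_2 = -0.090909 - (2.479339)/(-5.545455) = 0.356185

x_2 = 0.356185


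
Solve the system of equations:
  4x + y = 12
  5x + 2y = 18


Using Cramer's rule:
Determinant D = (4)(2) - (5)(1) = 8 - 5 = 3
Dx = (12)(2) - (18)(1) = 24 - 18 = 6
Dy = (4)(18) - (5)(12) = 72 - 60 = 12
x = Dx/D = 6/3 = 2
y = Dy/D = 12/3 = 4

x = 2, y = 4


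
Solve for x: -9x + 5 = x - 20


Starting with: -9x + 5 = x - 20
Move all x terms to left: (-9 - 1)x = -20 - 5
Simplify: -10x = -25
Divide both sides by -10: x = 5/2

x = 5/2


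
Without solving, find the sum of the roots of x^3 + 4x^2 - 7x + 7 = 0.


By Vieta's formulas for x^3 + bx^2 + cx + d = 0:
  r1 + r2 + r3 = -b/a = -4
  r1*r2 + r1*r3 + r2*r3 = c/a = -7
  r1*r2*r3 = -d/a = -7


Sum = -4


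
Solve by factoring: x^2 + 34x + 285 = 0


We need two numbers that multiply to 285 and add to 34.
Those numbers are 15 and 19 (since 15 * 19 = 285 and 15 + 19 = 34).
So x^2 + 34x + 285 = (x + 15)(x + 19) = 0
Setting each factor to zero: x = -15 or x = -19

x = -19, x = -15


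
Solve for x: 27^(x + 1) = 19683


Express both sides with the same base.
19683 = 27^3
Since the bases match, equate exponents: x + 1 = 3
So x = 3 - (1) = 2

x = 2


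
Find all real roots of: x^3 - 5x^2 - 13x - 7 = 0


Let p(x) = x^3 - 5x^2 - 13x - 7. By the rational root theorem (leading coefficient 1), any rational root is an integer divisor of 7: try ±1, ±2, ... in turn.
Test x = 1: value = -24 ≠ 0.
Test x = -1: value = 0 ✓, so (x + 1) is a factor.
Synthetic division by (x + 1): bring down 1; 1(-1) - 5 = -6; (-6)(-1) - 13 = -7; (-7)(-1) - 7 = 0 → quotient x^2 - 6x - 7, remainder 0.
Solve the quadratic x^2 - 6x - 7 = 0: discriminant = (-6)^2 - 4(1)(-7) = 36 + 28 = 64.
sqrt(64) = 8, so x = (6 ± 8)/2: x = 7 or x = -1.

x = -1 (multiplicity 2), x = 7


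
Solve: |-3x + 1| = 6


An absolute value equation |expr| = 6 gives two cases:
Case 1: -3x + 1 = 6
  -3x = 5, so x = -5/3
Case 2: -3x + 1 = -6
  -3x = -7, so x = 7/3

x = -5/3, x = 7/3


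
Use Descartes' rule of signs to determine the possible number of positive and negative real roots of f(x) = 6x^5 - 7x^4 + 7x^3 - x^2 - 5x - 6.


Descartes' rule of signs:

For positive roots, count sign changes in f(x) = 6x^5 - 7x^4 + 7x^3 - x^2 - 5x - 6:
Signs of coefficients: +, -, +, -, -, -
Number of sign changes: 3
Possible positive real roots: 3, 1

For negative roots, examine f(-x) = -6x^5 - 7x^4 - 7x^3 - x^2 + 5x - 6:
Signs of coefficients: -, -, -, -, +, -
Number of sign changes: 2
Possible negative real roots: 2, 0

Positive roots: 3 or 1; Negative roots: 2 or 0


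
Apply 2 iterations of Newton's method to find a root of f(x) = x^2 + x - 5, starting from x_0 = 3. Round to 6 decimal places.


Newton's method: x_(n+1) = x_n - f(x_n)/f'(x_n)
f(x) = x^2 + x - 5
f'(x) = 2x + 1

Iteration 1:
  f(3.000000) = 7.000000
  f'(3.000000) = 7.000000
  x_1 = 3.000000 - (7.000000)/(7.000000) = 2.000000

Iteration 2:
  f(2.000000) = 1.000000
  f'(2.000000) = 5.000000
  x_2 = 2.000000 - (1.000000)/(5.000000) = 1.800000

x_2 = 1.800000


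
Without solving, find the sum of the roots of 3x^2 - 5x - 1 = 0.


By Vieta's formulas for ax^2 + bx + c = 0:
  Sum of roots = -b/a
  Product of roots = c/a

Here a = 3, b = -5, c = -1
Sum = -(-5)/3 = 5/3
Product = -1/3 = -1/3

Sum = 5/3


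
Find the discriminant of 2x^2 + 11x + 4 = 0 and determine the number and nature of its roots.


For ax^2 + bx + c = 0, discriminant D = b^2 - 4ac
Here a = 2, b = 11, c = 4
D = (11)^2 - 4(2)(4) = 121 - 32 = 89

D = 89 > 0 but not a perfect square
The equation has 2 distinct real irrational roots.

Discriminant = 89, 2 distinct real irrational roots


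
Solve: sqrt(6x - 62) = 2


Square both sides: 6x - 62 = 2^2 = 4
6x = 4 + 62 = 66
x = 11
Check: sqrt(6*11 - 62) = sqrt(4) = 2 ✓

x = 11


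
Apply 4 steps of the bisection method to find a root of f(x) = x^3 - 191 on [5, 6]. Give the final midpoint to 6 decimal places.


f(x) = x^3 - 191
f(5) = -66 < 0
f(6) = 25 > 0

Step 1: midpoint = (5.000000 + 6.000000)/2 = 5.500000
  f(5.500000) = -24.625000
  f(mid) < 0, so root is in [5.500000, 6.000000]

Step 2: midpoint = (5.500000 + 6.000000)/2 = 5.750000
  f(5.750000) = -0.890625
  f(mid) < 0, so root is in [5.750000, 6.000000]

Step 3: midpoint = (5.750000 + 6.000000)/2 = 5.875000
  f(5.875000) = 11.779297
  f(mid) > 0, so root is in [5.750000, 5.875000]

Step 4: midpoint = (5.750000 + 5.875000)/2 = 5.812500
  f(5.812500) = 5.376221
  f(mid) > 0, so root is in [5.750000, 5.812500]

midpoint = 5.812500


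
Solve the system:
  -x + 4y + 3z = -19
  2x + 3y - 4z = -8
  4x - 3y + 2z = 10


Using Cramer's rule. Expand each determinant along the first row.
D  = (-1)*[3*2 - (-4)*(-3)] - 4*[2*2 - (-4)*4] + 3*[2*(-3) - 3*4]
  = (-1)*(-6) - 4*(20) + 3*(-18) = -128
Dx = (-19)*[3*2 - (-4)*(-3)] - 4*[(-8)*2 - (-4)*10] + 3*[(-8)*(-3) - 3*10]
  = (-19)*(-6) - 4*(24) + 3*(-6) = 0
Dy = (-1)*[(-8)*2 - (-4)*10] - (-19)*[2*2 - (-4)*4] + 3*[2*10 - (-8)*4]
  = (-1)*(24) - (-19)*(20) + 3*(52) = 512
Dz = (-1)*[3*10 - (-8)*(-3)] - 4*[2*10 - (-8)*4] + (-19)*[2*(-3) - 3*4]
  = (-1)*(6) - 4*(52) + (-19)*(-18) = 128
x = Dx/D = 0/-128 = 0, y = Dy/D = 512/-128 = -4, z = Dz/D = 128/-128 = -1
Check eq1: (-1)(0) + (4)(-4) + (3)(-1) = -19 = -19 ✓
Check eq2: (2)(0) + (3)(-4) + (-4)(-1) = -8 = -8 ✓
Check eq3: (4)(0) + (-3)(-4) + (2)(-1) = 10 = 10 ✓

x = 0, y = -4, z = -1


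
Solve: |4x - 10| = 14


An absolute value equation |expr| = 14 gives two cases:
Case 1: 4x - 10 = 14
  4x = 24, so x = 6
Case 2: 4x - 10 = -14
  4x = -4, so x = -1

x = -1, x = 6


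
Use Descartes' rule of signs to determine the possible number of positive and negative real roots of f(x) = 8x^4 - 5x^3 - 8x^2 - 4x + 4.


Descartes' rule of signs:

For positive roots, count sign changes in f(x) = 8x^4 - 5x^3 - 8x^2 - 4x + 4:
Signs of coefficients: +, -, -, -, +
Number of sign changes: 2
Possible positive real roots: 2, 0

For negative roots, examine f(-x) = 8x^4 + 5x^3 - 8x^2 + 4x + 4:
Signs of coefficients: +, +, -, +, +
Number of sign changes: 2
Possible negative real roots: 2, 0

Positive roots: 2 or 0; Negative roots: 2 or 0


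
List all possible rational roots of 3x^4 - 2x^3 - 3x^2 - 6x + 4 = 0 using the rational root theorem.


Rational root theorem: possible roots are ±p/q where:
  p divides the constant term (4): p ∈ {1, 2, 4}
  q divides the leading coefficient (3): q ∈ {1, 3}

All possible rational roots: -4, -2, -4/3, -1, -2/3, -1/3, 1/3, 2/3, 1, 4/3, 2, 4

-4, -2, -4/3, -1, -2/3, -1/3, 1/3, 2/3, 1, 4/3, 2, 4


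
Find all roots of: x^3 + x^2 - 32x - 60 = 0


Let p(x) = x^3 + x^2 - 32x - 60. By the rational root theorem (leading coefficient 1), any rational root is an integer divisor of 60: try ±1, ±2, ... in turn.
Test x = 1: value = -90 ≠ 0.
Test x = -1: value = -28 ≠ 0.
Test x = 2: value = -112 ≠ 0.
Test x = -2: value = 0 ✓, so (x + 2) is a factor.
Synthetic division by (x + 2): bring down 1; 1(-2) + 1 = -1; (-1)(-2) - 32 = -30; (-30)(-2) - 60 = 0 → quotient x^2 - x - 30, remainder 0.
Solve the quadratic x^2 - x - 30 = 0: discriminant = (-1)^2 - 4(1)(-30) = 1 + 120 = 121.
sqrt(121) = 11, so x = (1 ± 11)/2: x = 6 or x = -5.
Collecting all roots found:

x = -5, x = -2, x = 6


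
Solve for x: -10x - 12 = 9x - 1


Starting with: -10x - 12 = 9x - 1
Move all x terms to left: (-10 - 9)x = -1 + 12
Simplify: -19x = 11
Divide both sides by -19: x = -11/19

x = -11/19


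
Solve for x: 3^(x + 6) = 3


Express both sides with the same base.
3 = 3^1
Since the bases match, equate exponents: x + 6 = 1
So x = 1 - (6) = -5

x = -5


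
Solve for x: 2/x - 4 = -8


Subtract -4 from both sides: 2/x = -4
Multiply both sides by x: 2 = -4 * x
Divide by -4: x = -1/2

x = -1/2


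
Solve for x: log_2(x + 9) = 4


Convert to exponential form: x + 9 = 2^4 = 16
x = 16 - 9 = 7
Check: log_2(7 + 9) = log_2(16) = log_2(16) = 4 ✓

x = 7


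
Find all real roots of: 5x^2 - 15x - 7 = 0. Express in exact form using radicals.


Using the quadratic formula: x = (-b ± sqrt(b^2 - 4ac)) / (2a)
Here a = 5, b = -15, c = -7
Discriminant = b^2 - 4ac = (-15)^2 - 4(5)(-7) = 225 + 140 = 365
Since discriminant = 365 > 0, there are two real roots.
x = (15 ± sqrt(365)) / 10
Numerically: x ≈ 3.4105 or x ≈ -0.4105

x = (15 + sqrt(365)) / 10 or x = (15 - sqrt(365)) / 10


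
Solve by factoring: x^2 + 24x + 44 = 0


We need two numbers that multiply to 44 and add to 24.
Those numbers are 2 and 22 (since 2 * 22 = 44 and 2 + 22 = 24).
So x^2 + 24x + 44 = (x + 2)(x + 22) = 0
Setting each factor to zero: x = -2 or x = -22

x = -22, x = -2


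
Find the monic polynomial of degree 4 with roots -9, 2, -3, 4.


A monic polynomial with roots -9, 2, -3, 4 is:
p(x) = (x + 9)(x - 2)(x + 3)(x - 4)
After multiplying by (x + 9): x + 9
After multiplying by (x - 2): x^2 + 7x - 18
After multiplying by (x + 3): x^3 + 10x^2 + 3x - 54
After multiplying by (x - 4): x^4 + 6x^3 - 37x^2 - 66x + 216

x^4 + 6x^3 - 37x^2 - 66x + 216


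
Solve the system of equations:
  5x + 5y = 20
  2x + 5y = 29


Using Cramer's rule:
Determinant D = (5)(5) - (2)(5) = 25 - 10 = 15
Dx = (20)(5) - (29)(5) = 100 - 145 = -45
Dy = (5)(29) - (2)(20) = 145 - 40 = 105
x = Dx/D = -45/15 = -3
y = Dy/D = 105/15 = 7

x = -3, y = 7


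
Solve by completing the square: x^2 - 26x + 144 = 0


Start: x^2 - 26x + 144 = 0
Move constant: x^2 - 26x = -144
Half of -26 is -13, squared is 169
Add 169 to both sides: x^2 - 26x + 169 = 25
(x - 13)^2 = 25
x - 13 = ±5
x = 13 + 5 = 18 or x = 13 - 5 = 8

x = 8, x = 18


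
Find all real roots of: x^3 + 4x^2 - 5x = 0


The constant term is 0, so x = 0 is a root. Factor out x:
  x(x^2 + 4x - 5) = 0
Solve the quadratic x^2 + 4x - 5 = 0: discriminant = 4^2 - 4(1)(-5) = 16 + 20 = 36.
sqrt(36) = 6, so x = (-4 ± 6)/2: x = 1 or x = -5.

x = -5, x = 0, x = 1


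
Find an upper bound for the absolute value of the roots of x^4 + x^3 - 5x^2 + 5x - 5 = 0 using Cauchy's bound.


Cauchy's bound: all roots r satisfy |r| <= 1 + max(|a_i/a_n|) for i = 0,...,n-1
where a_n is the leading coefficient.

Coefficients: [1, 1, -5, 5, -5]
Leading coefficient a_n = 1
Ratios |a_i/a_n|: 1, 5, 5, 5
Maximum ratio: 5
Cauchy's bound: |r| <= 1 + 5 = 6

Upper bound = 6


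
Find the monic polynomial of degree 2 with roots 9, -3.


A monic polynomial with roots 9, -3 is:
p(x) = (x - 9)(x + 3)
After multiplying by (x - 9): x - 9
After multiplying by (x + 3): x^2 - 6x - 27

x^2 - 6x - 27


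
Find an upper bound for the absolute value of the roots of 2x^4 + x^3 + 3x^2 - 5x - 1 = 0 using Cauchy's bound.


Cauchy's bound: all roots r satisfy |r| <= 1 + max(|a_i/a_n|) for i = 0,...,n-1
where a_n is the leading coefficient.

Coefficients: [2, 1, 3, -5, -1]
Leading coefficient a_n = 2
Ratios |a_i/a_n|: 1/2, 3/2, 5/2, 1/2
Maximum ratio: 5/2
Cauchy's bound: |r| <= 1 + 5/2 = 7/2

Upper bound = 7/2


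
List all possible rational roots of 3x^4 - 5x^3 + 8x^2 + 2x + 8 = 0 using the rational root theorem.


Rational root theorem: possible roots are ±p/q where:
  p divides the constant term (8): p ∈ {1, 2, 4, 8}
  q divides the leading coefficient (3): q ∈ {1, 3}

All possible rational roots: -8, -4, -8/3, -2, -4/3, -1, -2/3, -1/3, 1/3, 2/3, 1, 4/3, 2, 8/3, 4, 8

-8, -4, -8/3, -2, -4/3, -1, -2/3, -1/3, 1/3, 2/3, 1, 4/3, 2, 8/3, 4, 8


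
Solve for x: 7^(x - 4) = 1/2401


Express both sides with the same base.
1/2401 = 7^(-4)
Since the bases match, equate exponents: x - 4 = -4
So x = -4 - (-4) = 0

x = 0


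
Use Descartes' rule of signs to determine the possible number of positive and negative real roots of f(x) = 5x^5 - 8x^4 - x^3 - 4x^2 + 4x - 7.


Descartes' rule of signs:

For positive roots, count sign changes in f(x) = 5x^5 - 8x^4 - x^3 - 4x^2 + 4x - 7:
Signs of coefficients: +, -, -, -, +, -
Number of sign changes: 3
Possible positive real roots: 3, 1

For negative roots, examine f(-x) = -5x^5 - 8x^4 + x^3 - 4x^2 - 4x - 7:
Signs of coefficients: -, -, +, -, -, -
Number of sign changes: 2
Possible negative real roots: 2, 0

Positive roots: 3 or 1; Negative roots: 2 or 0


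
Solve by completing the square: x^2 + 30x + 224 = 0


Start: x^2 + 30x + 224 = 0
Move constant: x^2 + 30x = -224
Half of 30 is 15, squared is 225
Add 225 to both sides: x^2 + 30x + 225 = 1
(x + 15)^2 = 1
x + 15 = ±1
x = -15 + 1 = -14 or x = -15 - 1 = -16

x = -16, x = -14


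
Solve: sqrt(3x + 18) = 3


Square both sides: 3x + 18 = 3^2 = 9
3x = 9 - 18 = -9
x = -3
Check: sqrt(3*(-3) + 18) = sqrt(9) = 3 ✓

x = -3


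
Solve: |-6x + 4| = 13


An absolute value equation |expr| = 13 gives two cases:
Case 1: -6x + 4 = 13
  -6x = 9, so x = -3/2
Case 2: -6x + 4 = -13
  -6x = -17, so x = 17/6

x = -3/2, x = 17/6


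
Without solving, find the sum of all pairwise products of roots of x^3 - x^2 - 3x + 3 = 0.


By Vieta's formulas for x^3 + bx^2 + cx + d = 0:
  r1 + r2 + r3 = -b/a = 1
  r1*r2 + r1*r3 + r2*r3 = c/a = -3
  r1*r2*r3 = -d/a = -3


Sum of pairwise products = -3


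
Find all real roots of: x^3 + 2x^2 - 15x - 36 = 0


Let p(x) = x^3 + 2x^2 - 15x - 36. By the rational root theorem (leading coefficient 1), any rational root is an integer divisor of 36: try ±1, ±2, ... in turn.
Test x = 1: value = -48 ≠ 0.
Test x = -1: value = -20 ≠ 0.
Test x = 2: value = -50 ≠ 0.
Test x = -2: value = -6 ≠ 0.
Test x = 3: value = -36 ≠ 0.
Test x = -3: value = 0 ✓, so (x + 3) is a factor.
Synthetic division by (x + 3): bring down 1; 1(-3) + 2 = -1; (-1)(-3) - 15 = -12; (-12)(-3) - 36 = 0 → quotient x^2 - x - 12, remainder 0.
Solve the quadratic x^2 - x - 12 = 0: discriminant = (-1)^2 - 4(1)(-12) = 1 + 48 = 49.
sqrt(49) = 7, so x = (1 ± 7)/2: x = 4 or x = -3.

x = -3 (multiplicity 2), x = 4


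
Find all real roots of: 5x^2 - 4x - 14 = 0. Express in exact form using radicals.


Using the quadratic formula: x = (-b ± sqrt(b^2 - 4ac)) / (2a)
Here a = 5, b = -4, c = -14
Discriminant = b^2 - 4ac = (-4)^2 - 4(5)(-14) = 16 + 280 = 296
Since discriminant = 296 > 0, there are two real roots.
x = (4 ± 2*sqrt(74)) / 10
Simplifying: x = (2 ± sqrt(74)) / 5
Numerically: x ≈ 2.1205 or x ≈ -1.3205

x = (2 + sqrt(74)) / 5 or x = (2 - sqrt(74)) / 5


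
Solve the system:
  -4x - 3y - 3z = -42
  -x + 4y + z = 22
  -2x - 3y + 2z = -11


Using Cramer's rule. Expand each determinant along the first row.
D  = (-4)*[4*2 - 1*(-3)] - (-3)*[(-1)*2 - 1*(-2)] + (-3)*[(-1)*(-3) - 4*(-2)]
  = (-4)*(11) - (-3)*(0) + (-3)*(11) = -77
Dx = (-42)*[4*2 - 1*(-3)] - (-3)*[22*2 - 1*(-11)] + (-3)*[22*(-3) - 4*(-11)]
  = (-42)*(11) - (-3)*(55) + (-3)*(-22) = -231
Dy = (-4)*[22*2 - 1*(-11)] - (-42)*[(-1)*2 - 1*(-2)] + (-3)*[(-1)*(-11) - 22*(-2)]
  = (-4)*(55) - (-42)*(0) + (-3)*(55) = -385
Dz = (-4)*[4*(-11) - 22*(-3)] - (-3)*[(-1)*(-11) - 22*(-2)] + (-42)*[(-1)*(-3) - 4*(-2)]
  = (-4)*(22) - (-3)*(55) + (-42)*(11) = -385
x = Dx/D = -231/-77 = 3, y = Dy/D = -385/-77 = 5, z = Dz/D = -385/-77 = 5
Check eq1: (-4)(3) + (-3)(5) + (-3)(5) = -42 = -42 ✓
Check eq2: (-1)(3) + (4)(5) + (1)(5) = 22 = 22 ✓
Check eq3: (-2)(3) + (-3)(5) + (2)(5) = -11 = -11 ✓

x = 3, y = 5, z = 5


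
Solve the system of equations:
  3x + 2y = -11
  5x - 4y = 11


Using Cramer's rule:
Determinant D = (3)(-4) - (5)(2) = -12 - 10 = -22
Dx = (-11)(-4) - (11)(2) = 44 - 22 = 22
Dy = (3)(11) - (5)(-11) = 33 + 55 = 88
x = Dx/D = 22/-22 = -1
y = Dy/D = 88/-22 = -4

x = -1, y = -4


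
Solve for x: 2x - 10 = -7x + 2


Starting with: 2x - 10 = -7x + 2
Move all x terms to left: (2 + 7)x = 2 + 10
Simplify: 9x = 12
Divide both sides by 9: x = 4/3

x = 4/3


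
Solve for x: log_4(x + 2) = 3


Convert to exponential form: x + 2 = 4^3 = 64
x = 64 - 2 = 62
Check: log_4(62 + 2) = log_4(64) = log_4(64) = 3 ✓

x = 62


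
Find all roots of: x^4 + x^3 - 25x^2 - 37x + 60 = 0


Let p(x) = x^4 + x^3 - 25x^2 - 37x + 60. By the rational root theorem (leading coefficient 1), any rational root is an integer divisor of 60: try ±1, ±2, ... in turn.
Test x = 1: value = 0 ✓, so (x - 1) is a factor.
Synthetic division by (x - 1): bring down 1; 1(1) + 1 = 2; 2(1) - 25 = -23; (-23)(1) - 37 = -60; (-60)(1) + 60 = 0 → quotient x^3 + 2x^2 - 23x - 60, remainder 0.
Continue with the quotient x^3 + 2x^2 - 23x - 60 (candidates must divide 60; re-test x = 1 first in case it repeats).
Test x = 1: value = -80 ≠ 0.
Test x = -1: value = -36 ≠ 0.
Test x = 2: value = -90 ≠ 0.
Test x = -2: value = -14 ≠ 0.
Test x = 3: value = -84 ≠ 0.
Test x = -3: value = 0 ✓, so (x + 3) is a factor.
Synthetic division by (x + 3): bring down 1; 1(-3) + 2 = -1; (-1)(-3) - 23 = -20; (-20)(-3) - 60 = 0 → quotient x^2 - x - 20, remainder 0.
Solve the quadratic x^2 - x - 20 = 0: discriminant = (-1)^2 - 4(1)(-20) = 1 + 80 = 81.
sqrt(81) = 9, so x = (1 ± 9)/2: x = 5 or x = -4.
Collecting all roots found:

x = -4, x = -3, x = 1, x = 5


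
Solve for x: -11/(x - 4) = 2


Multiply both sides by (x - 4): -11 = 2(x - 4)
Distribute: -11 = 2x - 8
2x = -11 + 8 = -3
x = -3/2

x = -3/2


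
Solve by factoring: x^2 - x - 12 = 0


We need two numbers that multiply to -12 and add to -1.
Those numbers are 3 and -4 (since 3 * (-4) = -12 and 3 + (-4) = -1).
So x^2 - x - 12 = (x + 3)(x - 4) = 0
Setting each factor to zero: x = -3 or x = 4

x = -3, x = 4


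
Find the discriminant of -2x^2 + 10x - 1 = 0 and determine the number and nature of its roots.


For ax^2 + bx + c = 0, discriminant D = b^2 - 4ac
Here a = -2, b = 10, c = -1
D = (10)^2 - 4(-2)(-1) = 100 - 8 = 92

D = 92 > 0 but not a perfect square
The equation has 2 distinct real irrational roots.

Discriminant = 92, 2 distinct real irrational roots


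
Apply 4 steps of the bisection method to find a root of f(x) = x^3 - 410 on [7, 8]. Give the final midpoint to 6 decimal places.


f(x) = x^3 - 410
f(7) = -67 < 0
f(8) = 102 > 0

Step 1: midpoint = (7.000000 + 8.000000)/2 = 7.500000
  f(7.500000) = 11.875000
  f(mid) > 0, so root is in [7.000000, 7.500000]

Step 2: midpoint = (7.000000 + 7.500000)/2 = 7.250000
  f(7.250000) = -28.921875
  f(mid) < 0, so root is in [7.250000, 7.500000]

Step 3: midpoint = (7.250000 + 7.500000)/2 = 7.375000
  f(7.375000) = -8.869141
  f(mid) < 0, so root is in [7.375000, 7.500000]

Step 4: midpoint = (7.375000 + 7.500000)/2 = 7.437500
  f(7.437500) = 1.415771
  f(mid) > 0, so root is in [7.375000, 7.437500]

midpoint = 7.437500


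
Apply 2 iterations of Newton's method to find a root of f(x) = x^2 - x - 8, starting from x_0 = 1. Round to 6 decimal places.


Newton's method: x_(n+1) = x_n - f(x_n)/f'(x_n)
f(x) = x^2 - x - 8
f'(x) = 2x - 1

Iteration 1:
  f(1.000000) = -8.000000
  f'(1.000000) = 1.000000
  x_1 = 1.000000 - (-8.000000)/(1.000000) = 9.000000

Iteration 2:
  f(9.000000) = 64.000000
  f'(9.000000) = 17.000000
  x_2 = 9.000000 - (64.000000)/(17.000000) = 5.235294

x_2 = 5.235294


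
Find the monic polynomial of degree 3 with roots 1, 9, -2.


A monic polynomial with roots 1, 9, -2 is:
p(x) = (x - 1)(x - 9)(x + 2)
After multiplying by (x - 1): x - 1
After multiplying by (x - 9): x^2 - 10x + 9
After multiplying by (x + 2): x^3 - 8x^2 - 11x + 18

x^3 - 8x^2 - 11x + 18


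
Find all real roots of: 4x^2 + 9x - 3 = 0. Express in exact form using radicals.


Using the quadratic formula: x = (-b ± sqrt(b^2 - 4ac)) / (2a)
Here a = 4, b = 9, c = -3
Discriminant = b^2 - 4ac = 9^2 - 4(4)(-3) = 81 + 48 = 129
Since discriminant = 129 > 0, there are two real roots.
x = (-9 ± sqrt(129)) / 8
Numerically: x ≈ 0.2947 or x ≈ -2.5447

x = (-9 + sqrt(129)) / 8 or x = (-9 - sqrt(129)) / 8


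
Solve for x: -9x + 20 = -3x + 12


Starting with: -9x + 20 = -3x + 12
Move all x terms to left: (-9 + 3)x = 12 - 20
Simplify: -6x = -8
Divide both sides by -6: x = 4/3

x = 4/3


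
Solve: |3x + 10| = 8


An absolute value equation |expr| = 8 gives two cases:
Case 1: 3x + 10 = 8
  3x = -2, so x = -2/3
Case 2: 3x + 10 = -8
  3x = -18, so x = -6

x = -6, x = -2/3


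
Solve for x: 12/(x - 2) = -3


Multiply both sides by (x - 2): 12 = -3(x - 2)
Distribute: 12 = -3x + 6
-3x = 12 - 6 = 6
x = -2

x = -2


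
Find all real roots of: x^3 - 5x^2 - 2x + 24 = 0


Let p(x) = x^3 - 5x^2 - 2x + 24. By the rational root theorem (leading coefficient 1), any rational root is an integer divisor of 24: try ±1, ±2, ... in turn.
Test x = 1: value = 18 ≠ 0.
Test x = -1: value = 20 ≠ 0.
Test x = 2: value = 8 ≠ 0.
Test x = -2: value = 0 ✓, so (x + 2) is a factor.
Synthetic division by (x + 2): bring down 1; 1(-2) - 5 = -7; (-7)(-2) - 2 = 12; 12(-2) + 24 = 0 → quotient x^2 - 7x + 12, remainder 0.
Solve the quadratic x^2 - 7x + 12 = 0: discriminant = (-7)^2 - 4(1)(12) = 49 - 48 = 1.
sqrt(1) = 1, so x = (7 ± 1)/2: x = 4 or x = 3.

x = -2, x = 3, x = 4


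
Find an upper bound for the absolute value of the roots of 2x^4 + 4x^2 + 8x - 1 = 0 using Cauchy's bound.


Cauchy's bound: all roots r satisfy |r| <= 1 + max(|a_i/a_n|) for i = 0,...,n-1
where a_n is the leading coefficient.

Coefficients: [2, 0, 4, 8, -1]
Leading coefficient a_n = 2
Ratios |a_i/a_n|: 0, 2, 4, 1/2
Maximum ratio: 4
Cauchy's bound: |r| <= 1 + 4 = 5

Upper bound = 5


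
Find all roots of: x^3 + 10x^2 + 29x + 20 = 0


Let p(x) = x^3 + 10x^2 + 29x + 20. By the rational root theorem (leading coefficient 1), any rational root is an integer divisor of 20: try ±1, ±2, ... in turn.
Test x = 1: value = 60 ≠ 0.
Test x = -1: value = 0 ✓, so (x + 1) is a factor.
Synthetic division by (x + 1): bring down 1; 1(-1) + 10 = 9; 9(-1) + 29 = 20; 20(-1) + 20 = 0 → quotient x^2 + 9x + 20, remainder 0.
Solve the quadratic x^2 + 9x + 20 = 0: discriminant = 9^2 - 4(1)(20) = 81 - 80 = 1.
sqrt(1) = 1, so x = (-9 ± 1)/2: x = -4 or x = -5.
Collecting all roots found:

x = -5, x = -4, x = -1


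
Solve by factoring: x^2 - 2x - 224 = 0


We need two numbers that multiply to -224 and add to -2.
Those numbers are 14 and -16 (since 14 * (-16) = -224 and 14 + (-16) = -2).
So x^2 - 2x - 224 = (x + 14)(x - 16) = 0
Setting each factor to zero: x = -14 or x = 16

x = -14, x = 16


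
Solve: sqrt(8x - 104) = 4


Square both sides: 8x - 104 = 4^2 = 16
8x = 16 + 104 = 120
x = 15
Check: sqrt(8*15 - 104) = sqrt(16) = 4 ✓

x = 15


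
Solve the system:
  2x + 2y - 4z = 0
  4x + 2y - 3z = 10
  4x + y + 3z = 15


Using Cramer's rule. Expand each determinant along the first row.
D  = 2*[2*3 - (-3)*1] - 2*[4*3 - (-3)*4] + (-4)*[4*1 - 2*4]
  = 2*(9) - 2*(24) + (-4)*(-4) = -14
Dx = 0*[2*3 - (-3)*1] - 2*[10*3 - (-3)*15] + (-4)*[10*1 - 2*15]
  = 0*(9) - 2*(75) + (-4)*(-20) = -70
Dy = 2*[10*3 - (-3)*15] - 0*[4*3 - (-3)*4] + (-4)*[4*15 - 10*4]
  = 2*(75) - 0*(24) + (-4)*(20) = 70
Dz = 2*[2*15 - 10*1] - 2*[4*15 - 10*4] + 0*[4*1 - 2*4]
  = 2*(20) - 2*(20) + 0*(-4) = 0
x = Dx/D = -70/-14 = 5, y = Dy/D = 70/-14 = -5, z = Dz/D = 0/-14 = 0
Check eq1: (2)(5) + (2)(-5) + (-4)(0) = 0 = 0 ✓
Check eq2: (4)(5) + (2)(-5) + (-3)(0) = 10 = 10 ✓
Check eq3: (4)(5) + (1)(-5) + (3)(0) = 15 = 15 ✓

x = 5, y = -5, z = 0


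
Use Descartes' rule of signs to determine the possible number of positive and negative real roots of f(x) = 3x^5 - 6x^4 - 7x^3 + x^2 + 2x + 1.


Descartes' rule of signs:

For positive roots, count sign changes in f(x) = 3x^5 - 6x^4 - 7x^3 + x^2 + 2x + 1:
Signs of coefficients: +, -, -, +, +, +
Number of sign changes: 2
Possible positive real roots: 2, 0

For negative roots, examine f(-x) = -3x^5 - 6x^4 + 7x^3 + x^2 - 2x + 1:
Signs of coefficients: -, -, +, +, -, +
Number of sign changes: 3
Possible negative real roots: 3, 1

Positive roots: 2 or 0; Negative roots: 3 or 1


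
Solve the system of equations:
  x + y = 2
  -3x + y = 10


Using Cramer's rule:
Determinant D = (1)(1) - (-3)(1) = 1 + 3 = 4
Dx = (2)(1) - (10)(1) = 2 - 10 = -8
Dy = (1)(10) - (-3)(2) = 10 + 6 = 16
x = Dx/D = -8/4 = -2
y = Dy/D = 16/4 = 4

x = -2, y = 4


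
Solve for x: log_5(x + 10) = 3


Convert to exponential form: x + 10 = 5^3 = 125
x = 125 - 10 = 115
Check: log_5(115 + 10) = log_5(125) = log_5(125) = 3 ✓

x = 115


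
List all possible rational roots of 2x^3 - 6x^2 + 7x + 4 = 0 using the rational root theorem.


Rational root theorem: possible roots are ±p/q where:
  p divides the constant term (4): p ∈ {1, 2, 4}
  q divides the leading coefficient (2): q ∈ {1, 2}

All possible rational roots: -4, -2, -1, -1/2, 1/2, 1, 2, 4

-4, -2, -1, -1/2, 1/2, 1, 2, 4


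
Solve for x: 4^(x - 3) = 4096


Express both sides with the same base.
4096 = 4^6
Since the bases match, equate exponents: x - 3 = 6
So x = 6 - (-3) = 9

x = 9


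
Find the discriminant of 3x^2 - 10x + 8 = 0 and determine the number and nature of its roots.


For ax^2 + bx + c = 0, discriminant D = b^2 - 4ac
Here a = 3, b = -10, c = 8
D = (-10)^2 - 4(3)(8) = 100 - 96 = 4

D = 4 > 0 and is a perfect square (sqrt = 2)
The equation has 2 distinct real rational roots.

Discriminant = 4, 2 distinct real rational roots


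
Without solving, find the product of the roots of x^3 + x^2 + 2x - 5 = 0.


By Vieta's formulas for x^3 + bx^2 + cx + d = 0:
  r1 + r2 + r3 = -b/a = -1
  r1*r2 + r1*r3 + r2*r3 = c/a = 2
  r1*r2*r3 = -d/a = 5


Product = 5


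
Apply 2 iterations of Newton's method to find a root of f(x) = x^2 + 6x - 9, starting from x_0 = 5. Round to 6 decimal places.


Newton's method: x_(n+1) = x_n - f(x_n)/f'(x_n)
f(x) = x^2 + 6x - 9
f'(x) = 2x + 6

Iteration 1:
  f(5.000000) = 46.000000
  f'(5.000000) = 16.000000
  x_1 = 5.000000 - (46.000000)/(16.000000) = 2.125000

Iteration 2:
  f(2.125000) = 8.265625
  f'(2.125000) = 10.250000
  x_2 = 2.125000 - (8.265625)/(10.250000) = 1.318598

x_2 = 1.318598


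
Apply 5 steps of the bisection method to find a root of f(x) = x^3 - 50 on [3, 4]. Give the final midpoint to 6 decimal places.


f(x) = x^3 - 50
f(3) = -23 < 0
f(4) = 14 > 0

Step 1: midpoint = (3.000000 + 4.000000)/2 = 3.500000
  f(3.500000) = -7.125000
  f(mid) < 0, so root is in [3.500000, 4.000000]

Step 2: midpoint = (3.500000 + 4.000000)/2 = 3.750000
  f(3.750000) = 2.734375
  f(mid) > 0, so root is in [3.500000, 3.750000]

Step 3: midpoint = (3.500000 + 3.750000)/2 = 3.625000
  f(3.625000) = -2.365234
  f(mid) < 0, so root is in [3.625000, 3.750000]

Step 4: midpoint = (3.625000 + 3.750000)/2 = 3.687500
  f(3.687500) = 0.141357
  f(mid) > 0, so root is in [3.625000, 3.687500]

Step 5: midpoint = (3.625000 + 3.687500)/2 = 3.656250
  f(3.656250) = -1.122650
  f(mid) < 0, so root is in [3.656250, 3.687500]

midpoint = 3.656250


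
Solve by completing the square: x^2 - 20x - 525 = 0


Start: x^2 - 20x - 525 = 0
Move constant: x^2 - 20x = 525
Half of -20 is -10, squared is 100
Add 100 to both sides: x^2 - 20x + 100 = 625
(x - 10)^2 = 625
x - 10 = ±25
x = 10 + 25 = 35 or x = 10 - 25 = -15

x = -15, x = 35


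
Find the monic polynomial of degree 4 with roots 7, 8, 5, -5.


A monic polynomial with roots 7, 8, 5, -5 is:
p(x) = (x - 7)(x - 8)(x - 5)(x + 5)
After multiplying by (x - 7): x - 7
After multiplying by (x - 8): x^2 - 15x + 56
After multiplying by (x - 5): x^3 - 20x^2 + 131x - 280
After multiplying by (x + 5): x^4 - 15x^3 + 31x^2 + 375x - 1400

x^4 - 15x^3 + 31x^2 + 375x - 1400


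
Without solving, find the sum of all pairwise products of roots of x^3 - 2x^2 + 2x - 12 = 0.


By Vieta's formulas for x^3 + bx^2 + cx + d = 0:
  r1 + r2 + r3 = -b/a = 2
  r1*r2 + r1*r3 + r2*r3 = c/a = 2
  r1*r2*r3 = -d/a = 12


Sum of pairwise products = 2


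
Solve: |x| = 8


An absolute value equation |expr| = 8 gives two cases:
Case 1: x = 8
  x = 8, so x = 8
Case 2: x = -8
  x = -8, so x = -8

x = -8, x = 8


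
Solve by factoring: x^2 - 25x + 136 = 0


We need two numbers that multiply to 136 and add to -25.
Those numbers are -17 and -8 (since (-17) * (-8) = 136 and (-17) + (-8) = -25).
So x^2 - 25x + 136 = (x - 17)(x - 8) = 0
Setting each factor to zero: x = 17 or x = 8

x = 8, x = 17


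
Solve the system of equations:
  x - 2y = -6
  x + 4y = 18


Using Cramer's rule:
Determinant D = (1)(4) - (1)(-2) = 4 + 2 = 6
Dx = (-6)(4) - (18)(-2) = -24 + 36 = 12
Dy = (1)(18) - (1)(-6) = 18 + 6 = 24
x = Dx/D = 12/6 = 2
y = Dy/D = 24/6 = 4

x = 2, y = 4


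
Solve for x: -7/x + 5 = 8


Subtract 5 from both sides: -7/x = 3
Multiply both sides by x: -7 = 3 * x
Divide by 3: x = -7/3

x = -7/3


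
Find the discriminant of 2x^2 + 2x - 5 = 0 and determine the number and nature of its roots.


For ax^2 + bx + c = 0, discriminant D = b^2 - 4ac
Here a = 2, b = 2, c = -5
D = (2)^2 - 4(2)(-5) = 4 + 40 = 44

D = 44 > 0 but not a perfect square
The equation has 2 distinct real irrational roots.

Discriminant = 44, 2 distinct real irrational roots


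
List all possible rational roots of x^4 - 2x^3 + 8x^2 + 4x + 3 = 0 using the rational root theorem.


Rational root theorem: possible roots are ±p/q where:
  p divides the constant term (3): p ∈ {1, 3}
  q divides the leading coefficient (1): q ∈ {1}

All possible rational roots: -3, -1, 1, 3

-3, -1, 1, 3


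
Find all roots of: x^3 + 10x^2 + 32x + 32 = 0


Let p(x) = x^3 + 10x^2 + 32x + 32. By the rational root theorem (leading coefficient 1), any rational root is an integer divisor of 32: try ±1, ±2, ... in turn.
Test x = 1: value = 75 ≠ 0.
Test x = -1: value = 9 ≠ 0.
Test x = 2: value = 144 ≠ 0.
Test x = -2: value = 0 ✓, so (x + 2) is a factor.
Synthetic division by (x + 2): bring down 1; 1(-2) + 10 = 8; 8(-2) + 32 = 16; 16(-2) + 32 = 0 → quotient x^2 + 8x + 16, remainder 0.
Solve the quadratic x^2 + 8x + 16 = 0: discriminant = 8^2 - 4(1)(16) = 64 - 64 = 0.
Discriminant = 0, so a double root: x = -8/2 = -4.
Collecting all roots found:

x = -4 (multiplicity 2), x = -2
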